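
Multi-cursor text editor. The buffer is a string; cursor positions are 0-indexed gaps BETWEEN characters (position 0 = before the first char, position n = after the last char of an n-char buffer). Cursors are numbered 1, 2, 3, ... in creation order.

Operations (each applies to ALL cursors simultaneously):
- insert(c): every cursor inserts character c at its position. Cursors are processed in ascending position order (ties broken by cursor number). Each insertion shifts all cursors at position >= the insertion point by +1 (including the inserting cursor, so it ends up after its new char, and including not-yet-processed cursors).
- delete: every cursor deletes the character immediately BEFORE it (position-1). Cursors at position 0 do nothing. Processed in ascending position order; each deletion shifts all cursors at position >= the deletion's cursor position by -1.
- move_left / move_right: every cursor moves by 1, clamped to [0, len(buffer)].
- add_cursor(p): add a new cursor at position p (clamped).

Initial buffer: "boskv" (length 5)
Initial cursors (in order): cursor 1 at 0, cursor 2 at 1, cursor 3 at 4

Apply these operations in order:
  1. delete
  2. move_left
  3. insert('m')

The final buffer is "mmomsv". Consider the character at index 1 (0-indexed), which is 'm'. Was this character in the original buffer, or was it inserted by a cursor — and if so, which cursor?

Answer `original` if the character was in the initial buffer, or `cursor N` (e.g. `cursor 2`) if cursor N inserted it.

Answer: cursor 2

Derivation:
After op 1 (delete): buffer="osv" (len 3), cursors c1@0 c2@0 c3@2, authorship ...
After op 2 (move_left): buffer="osv" (len 3), cursors c1@0 c2@0 c3@1, authorship ...
After op 3 (insert('m')): buffer="mmomsv" (len 6), cursors c1@2 c2@2 c3@4, authorship 12.3..
Authorship (.=original, N=cursor N): 1 2 . 3 . .
Index 1: author = 2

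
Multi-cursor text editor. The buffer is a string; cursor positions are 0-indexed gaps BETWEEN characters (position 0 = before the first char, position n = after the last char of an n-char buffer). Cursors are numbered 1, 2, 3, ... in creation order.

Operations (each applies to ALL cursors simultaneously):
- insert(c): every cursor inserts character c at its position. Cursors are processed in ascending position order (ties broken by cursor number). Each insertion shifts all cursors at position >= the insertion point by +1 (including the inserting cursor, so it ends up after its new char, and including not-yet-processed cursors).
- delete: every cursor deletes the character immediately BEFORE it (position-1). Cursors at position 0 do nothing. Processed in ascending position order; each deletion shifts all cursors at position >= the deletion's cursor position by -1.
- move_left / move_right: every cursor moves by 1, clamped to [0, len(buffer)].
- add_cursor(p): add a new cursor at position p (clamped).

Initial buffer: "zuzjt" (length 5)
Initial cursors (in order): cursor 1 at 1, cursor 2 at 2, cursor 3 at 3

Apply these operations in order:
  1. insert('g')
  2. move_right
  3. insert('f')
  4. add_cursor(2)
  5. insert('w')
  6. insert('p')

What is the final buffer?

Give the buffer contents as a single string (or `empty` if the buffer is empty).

After op 1 (insert('g')): buffer="zgugzgjt" (len 8), cursors c1@2 c2@4 c3@6, authorship .1.2.3..
After op 2 (move_right): buffer="zgugzgjt" (len 8), cursors c1@3 c2@5 c3@7, authorship .1.2.3..
After op 3 (insert('f')): buffer="zgufgzfgjft" (len 11), cursors c1@4 c2@7 c3@10, authorship .1.12.23.3.
After op 4 (add_cursor(2)): buffer="zgufgzfgjft" (len 11), cursors c4@2 c1@4 c2@7 c3@10, authorship .1.12.23.3.
After op 5 (insert('w')): buffer="zgwufwgzfwgjfwt" (len 15), cursors c4@3 c1@6 c2@10 c3@14, authorship .14.112.223.33.
After op 6 (insert('p')): buffer="zgwpufwpgzfwpgjfwpt" (len 19), cursors c4@4 c1@8 c2@13 c3@18, authorship .144.1112.2223.333.

Answer: zgwpufwpgzfwpgjfwpt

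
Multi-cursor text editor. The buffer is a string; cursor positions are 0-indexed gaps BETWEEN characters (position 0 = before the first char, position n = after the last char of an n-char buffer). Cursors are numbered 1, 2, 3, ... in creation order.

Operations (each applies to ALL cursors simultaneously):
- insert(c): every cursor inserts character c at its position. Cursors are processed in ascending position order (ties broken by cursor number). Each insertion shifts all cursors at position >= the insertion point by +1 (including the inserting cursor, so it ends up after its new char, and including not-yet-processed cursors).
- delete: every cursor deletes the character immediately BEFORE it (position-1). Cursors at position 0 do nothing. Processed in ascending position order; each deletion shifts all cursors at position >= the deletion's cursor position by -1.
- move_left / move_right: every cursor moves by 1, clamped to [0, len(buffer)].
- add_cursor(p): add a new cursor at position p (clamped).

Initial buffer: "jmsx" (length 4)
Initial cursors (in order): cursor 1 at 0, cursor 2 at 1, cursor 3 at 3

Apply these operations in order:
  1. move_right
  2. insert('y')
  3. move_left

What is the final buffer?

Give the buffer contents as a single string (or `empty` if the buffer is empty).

Answer: jymysxy

Derivation:
After op 1 (move_right): buffer="jmsx" (len 4), cursors c1@1 c2@2 c3@4, authorship ....
After op 2 (insert('y')): buffer="jymysxy" (len 7), cursors c1@2 c2@4 c3@7, authorship .1.2..3
After op 3 (move_left): buffer="jymysxy" (len 7), cursors c1@1 c2@3 c3@6, authorship .1.2..3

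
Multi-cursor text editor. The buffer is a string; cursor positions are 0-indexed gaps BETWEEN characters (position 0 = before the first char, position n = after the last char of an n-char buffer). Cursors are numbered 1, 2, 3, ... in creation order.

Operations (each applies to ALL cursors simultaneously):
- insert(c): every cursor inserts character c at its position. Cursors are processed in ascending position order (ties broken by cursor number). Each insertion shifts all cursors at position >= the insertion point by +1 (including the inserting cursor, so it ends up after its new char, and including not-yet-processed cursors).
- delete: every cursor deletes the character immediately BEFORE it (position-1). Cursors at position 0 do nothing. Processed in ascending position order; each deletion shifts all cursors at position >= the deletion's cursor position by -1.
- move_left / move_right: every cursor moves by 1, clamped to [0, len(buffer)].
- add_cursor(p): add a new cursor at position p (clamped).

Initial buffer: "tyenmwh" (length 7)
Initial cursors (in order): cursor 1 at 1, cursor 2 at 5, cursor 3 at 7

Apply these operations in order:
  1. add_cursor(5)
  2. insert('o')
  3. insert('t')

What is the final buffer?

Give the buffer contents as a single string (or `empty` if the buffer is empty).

After op 1 (add_cursor(5)): buffer="tyenmwh" (len 7), cursors c1@1 c2@5 c4@5 c3@7, authorship .......
After op 2 (insert('o')): buffer="toyenmoowho" (len 11), cursors c1@2 c2@8 c4@8 c3@11, authorship .1....24..3
After op 3 (insert('t')): buffer="totyenmoottwhot" (len 15), cursors c1@3 c2@11 c4@11 c3@15, authorship .11....2424..33

Answer: totyenmoottwhot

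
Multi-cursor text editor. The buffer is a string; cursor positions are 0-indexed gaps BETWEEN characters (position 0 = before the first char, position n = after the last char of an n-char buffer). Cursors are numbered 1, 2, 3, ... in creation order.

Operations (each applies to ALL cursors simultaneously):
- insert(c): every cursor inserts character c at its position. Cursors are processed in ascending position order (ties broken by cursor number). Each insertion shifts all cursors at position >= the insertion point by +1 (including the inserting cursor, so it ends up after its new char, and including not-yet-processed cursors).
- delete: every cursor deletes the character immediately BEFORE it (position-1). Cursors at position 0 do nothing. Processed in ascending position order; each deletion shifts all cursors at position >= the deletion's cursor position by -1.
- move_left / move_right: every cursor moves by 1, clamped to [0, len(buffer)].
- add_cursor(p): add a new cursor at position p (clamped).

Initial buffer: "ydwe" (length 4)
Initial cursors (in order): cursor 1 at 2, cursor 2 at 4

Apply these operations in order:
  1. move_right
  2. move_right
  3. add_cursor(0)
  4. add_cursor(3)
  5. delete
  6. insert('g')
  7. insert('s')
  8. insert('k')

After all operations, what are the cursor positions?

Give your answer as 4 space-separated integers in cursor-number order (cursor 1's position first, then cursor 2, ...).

Answer: 13 13 3 13

Derivation:
After op 1 (move_right): buffer="ydwe" (len 4), cursors c1@3 c2@4, authorship ....
After op 2 (move_right): buffer="ydwe" (len 4), cursors c1@4 c2@4, authorship ....
After op 3 (add_cursor(0)): buffer="ydwe" (len 4), cursors c3@0 c1@4 c2@4, authorship ....
After op 4 (add_cursor(3)): buffer="ydwe" (len 4), cursors c3@0 c4@3 c1@4 c2@4, authorship ....
After op 5 (delete): buffer="y" (len 1), cursors c3@0 c1@1 c2@1 c4@1, authorship .
After op 6 (insert('g')): buffer="gyggg" (len 5), cursors c3@1 c1@5 c2@5 c4@5, authorship 3.124
After op 7 (insert('s')): buffer="gsygggsss" (len 9), cursors c3@2 c1@9 c2@9 c4@9, authorship 33.124124
After op 8 (insert('k')): buffer="gskygggssskkk" (len 13), cursors c3@3 c1@13 c2@13 c4@13, authorship 333.124124124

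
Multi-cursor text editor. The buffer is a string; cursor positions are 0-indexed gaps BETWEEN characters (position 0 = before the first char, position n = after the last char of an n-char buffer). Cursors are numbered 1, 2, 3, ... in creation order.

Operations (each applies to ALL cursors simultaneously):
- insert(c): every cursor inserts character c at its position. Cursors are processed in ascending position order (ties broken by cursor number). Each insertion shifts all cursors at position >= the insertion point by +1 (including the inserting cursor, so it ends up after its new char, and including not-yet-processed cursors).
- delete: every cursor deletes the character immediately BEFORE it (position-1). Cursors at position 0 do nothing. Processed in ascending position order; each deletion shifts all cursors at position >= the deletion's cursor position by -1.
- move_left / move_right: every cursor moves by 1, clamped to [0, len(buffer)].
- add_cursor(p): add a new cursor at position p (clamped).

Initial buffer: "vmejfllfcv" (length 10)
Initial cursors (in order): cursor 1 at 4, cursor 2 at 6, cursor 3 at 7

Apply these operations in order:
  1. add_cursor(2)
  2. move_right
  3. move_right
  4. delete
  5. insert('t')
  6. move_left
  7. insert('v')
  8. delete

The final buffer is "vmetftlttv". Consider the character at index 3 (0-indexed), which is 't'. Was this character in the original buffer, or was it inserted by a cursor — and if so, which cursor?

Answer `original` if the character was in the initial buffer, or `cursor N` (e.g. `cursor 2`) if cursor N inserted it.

After op 1 (add_cursor(2)): buffer="vmejfllfcv" (len 10), cursors c4@2 c1@4 c2@6 c3@7, authorship ..........
After op 2 (move_right): buffer="vmejfllfcv" (len 10), cursors c4@3 c1@5 c2@7 c3@8, authorship ..........
After op 3 (move_right): buffer="vmejfllfcv" (len 10), cursors c4@4 c1@6 c2@8 c3@9, authorship ..........
After op 4 (delete): buffer="vmeflv" (len 6), cursors c4@3 c1@4 c2@5 c3@5, authorship ......
After op 5 (insert('t')): buffer="vmetftlttv" (len 10), cursors c4@4 c1@6 c2@9 c3@9, authorship ...4.1.23.
After op 6 (move_left): buffer="vmetftlttv" (len 10), cursors c4@3 c1@5 c2@8 c3@8, authorship ...4.1.23.
After op 7 (insert('v')): buffer="vmevtfvtltvvtv" (len 14), cursors c4@4 c1@7 c2@12 c3@12, authorship ...44.11.2233.
After op 8 (delete): buffer="vmetftlttv" (len 10), cursors c4@3 c1@5 c2@8 c3@8, authorship ...4.1.23.
Authorship (.=original, N=cursor N): . . . 4 . 1 . 2 3 .
Index 3: author = 4

Answer: cursor 4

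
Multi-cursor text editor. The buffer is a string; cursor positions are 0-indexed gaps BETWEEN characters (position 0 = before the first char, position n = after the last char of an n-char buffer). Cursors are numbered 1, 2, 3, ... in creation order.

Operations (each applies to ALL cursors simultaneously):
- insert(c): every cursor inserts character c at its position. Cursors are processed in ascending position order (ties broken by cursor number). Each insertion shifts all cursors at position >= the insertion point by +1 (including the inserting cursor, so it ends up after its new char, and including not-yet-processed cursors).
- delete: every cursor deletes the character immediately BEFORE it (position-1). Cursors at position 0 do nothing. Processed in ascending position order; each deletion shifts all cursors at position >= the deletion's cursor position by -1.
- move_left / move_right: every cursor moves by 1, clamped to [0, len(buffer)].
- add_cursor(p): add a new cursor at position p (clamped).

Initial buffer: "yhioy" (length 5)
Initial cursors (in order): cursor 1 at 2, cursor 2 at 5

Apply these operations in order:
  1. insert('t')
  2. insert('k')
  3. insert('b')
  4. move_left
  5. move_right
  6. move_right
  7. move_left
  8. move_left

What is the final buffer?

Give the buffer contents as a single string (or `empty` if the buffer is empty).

Answer: yhtkbioytkb

Derivation:
After op 1 (insert('t')): buffer="yhtioyt" (len 7), cursors c1@3 c2@7, authorship ..1...2
After op 2 (insert('k')): buffer="yhtkioytk" (len 9), cursors c1@4 c2@9, authorship ..11...22
After op 3 (insert('b')): buffer="yhtkbioytkb" (len 11), cursors c1@5 c2@11, authorship ..111...222
After op 4 (move_left): buffer="yhtkbioytkb" (len 11), cursors c1@4 c2@10, authorship ..111...222
After op 5 (move_right): buffer="yhtkbioytkb" (len 11), cursors c1@5 c2@11, authorship ..111...222
After op 6 (move_right): buffer="yhtkbioytkb" (len 11), cursors c1@6 c2@11, authorship ..111...222
After op 7 (move_left): buffer="yhtkbioytkb" (len 11), cursors c1@5 c2@10, authorship ..111...222
After op 8 (move_left): buffer="yhtkbioytkb" (len 11), cursors c1@4 c2@9, authorship ..111...222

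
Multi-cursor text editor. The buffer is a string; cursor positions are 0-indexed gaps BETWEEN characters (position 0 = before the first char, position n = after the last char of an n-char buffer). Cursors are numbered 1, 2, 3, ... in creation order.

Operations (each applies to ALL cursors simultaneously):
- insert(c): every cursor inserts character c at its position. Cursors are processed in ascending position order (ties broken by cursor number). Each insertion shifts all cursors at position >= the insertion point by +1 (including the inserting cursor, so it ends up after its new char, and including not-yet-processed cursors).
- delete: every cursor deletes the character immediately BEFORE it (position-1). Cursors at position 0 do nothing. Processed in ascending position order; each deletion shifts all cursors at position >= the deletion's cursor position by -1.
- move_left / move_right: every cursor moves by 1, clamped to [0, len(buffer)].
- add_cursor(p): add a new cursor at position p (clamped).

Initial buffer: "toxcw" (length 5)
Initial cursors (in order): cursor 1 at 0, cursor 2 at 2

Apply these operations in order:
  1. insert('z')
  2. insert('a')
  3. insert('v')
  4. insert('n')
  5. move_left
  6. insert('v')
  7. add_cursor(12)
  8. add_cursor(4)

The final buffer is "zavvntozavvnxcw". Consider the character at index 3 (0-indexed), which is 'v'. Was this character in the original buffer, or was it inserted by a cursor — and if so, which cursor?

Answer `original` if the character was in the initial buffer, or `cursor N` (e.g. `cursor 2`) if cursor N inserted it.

After op 1 (insert('z')): buffer="ztozxcw" (len 7), cursors c1@1 c2@4, authorship 1..2...
After op 2 (insert('a')): buffer="zatozaxcw" (len 9), cursors c1@2 c2@6, authorship 11..22...
After op 3 (insert('v')): buffer="zavtozavxcw" (len 11), cursors c1@3 c2@8, authorship 111..222...
After op 4 (insert('n')): buffer="zavntozavnxcw" (len 13), cursors c1@4 c2@10, authorship 1111..2222...
After op 5 (move_left): buffer="zavntozavnxcw" (len 13), cursors c1@3 c2@9, authorship 1111..2222...
After op 6 (insert('v')): buffer="zavvntozavvnxcw" (len 15), cursors c1@4 c2@11, authorship 11111..22222...
After op 7 (add_cursor(12)): buffer="zavvntozavvnxcw" (len 15), cursors c1@4 c2@11 c3@12, authorship 11111..22222...
After op 8 (add_cursor(4)): buffer="zavvntozavvnxcw" (len 15), cursors c1@4 c4@4 c2@11 c3@12, authorship 11111..22222...
Authorship (.=original, N=cursor N): 1 1 1 1 1 . . 2 2 2 2 2 . . .
Index 3: author = 1

Answer: cursor 1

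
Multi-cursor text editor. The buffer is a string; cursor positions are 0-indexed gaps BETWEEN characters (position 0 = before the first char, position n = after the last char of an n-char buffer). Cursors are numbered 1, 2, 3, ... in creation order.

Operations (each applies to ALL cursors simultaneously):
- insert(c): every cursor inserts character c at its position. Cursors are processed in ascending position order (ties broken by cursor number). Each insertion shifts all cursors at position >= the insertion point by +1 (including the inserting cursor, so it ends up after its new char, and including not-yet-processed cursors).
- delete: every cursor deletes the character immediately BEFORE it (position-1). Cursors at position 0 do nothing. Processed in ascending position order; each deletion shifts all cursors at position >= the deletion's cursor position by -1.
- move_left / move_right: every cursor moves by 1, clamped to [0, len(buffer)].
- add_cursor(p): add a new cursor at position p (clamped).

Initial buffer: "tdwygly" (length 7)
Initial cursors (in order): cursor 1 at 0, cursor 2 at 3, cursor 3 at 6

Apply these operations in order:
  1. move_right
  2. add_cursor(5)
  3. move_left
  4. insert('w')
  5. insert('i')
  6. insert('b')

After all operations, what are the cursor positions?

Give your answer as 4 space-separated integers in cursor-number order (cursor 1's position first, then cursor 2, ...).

After op 1 (move_right): buffer="tdwygly" (len 7), cursors c1@1 c2@4 c3@7, authorship .......
After op 2 (add_cursor(5)): buffer="tdwygly" (len 7), cursors c1@1 c2@4 c4@5 c3@7, authorship .......
After op 3 (move_left): buffer="tdwygly" (len 7), cursors c1@0 c2@3 c4@4 c3@6, authorship .......
After op 4 (insert('w')): buffer="wtdwwywglwy" (len 11), cursors c1@1 c2@5 c4@7 c3@10, authorship 1...2.4..3.
After op 5 (insert('i')): buffer="witdwwiywiglwiy" (len 15), cursors c1@2 c2@7 c4@10 c3@14, authorship 11...22.44..33.
After op 6 (insert('b')): buffer="wibtdwwibywibglwiby" (len 19), cursors c1@3 c2@9 c4@13 c3@18, authorship 111...222.444..333.

Answer: 3 9 18 13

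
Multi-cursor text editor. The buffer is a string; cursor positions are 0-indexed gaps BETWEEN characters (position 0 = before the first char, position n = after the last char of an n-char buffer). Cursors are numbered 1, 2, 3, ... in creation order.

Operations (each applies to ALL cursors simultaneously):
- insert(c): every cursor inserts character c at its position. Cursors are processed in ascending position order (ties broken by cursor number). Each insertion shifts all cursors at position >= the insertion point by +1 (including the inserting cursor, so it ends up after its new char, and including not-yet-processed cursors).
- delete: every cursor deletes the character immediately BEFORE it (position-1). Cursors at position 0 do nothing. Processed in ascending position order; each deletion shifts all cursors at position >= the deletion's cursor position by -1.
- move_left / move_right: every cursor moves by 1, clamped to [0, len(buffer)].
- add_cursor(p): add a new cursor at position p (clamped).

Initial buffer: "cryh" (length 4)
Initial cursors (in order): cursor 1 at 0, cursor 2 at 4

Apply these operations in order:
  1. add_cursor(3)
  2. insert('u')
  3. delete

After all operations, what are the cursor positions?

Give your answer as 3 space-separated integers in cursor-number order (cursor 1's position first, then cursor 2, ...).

Answer: 0 4 3

Derivation:
After op 1 (add_cursor(3)): buffer="cryh" (len 4), cursors c1@0 c3@3 c2@4, authorship ....
After op 2 (insert('u')): buffer="ucryuhu" (len 7), cursors c1@1 c3@5 c2@7, authorship 1...3.2
After op 3 (delete): buffer="cryh" (len 4), cursors c1@0 c3@3 c2@4, authorship ....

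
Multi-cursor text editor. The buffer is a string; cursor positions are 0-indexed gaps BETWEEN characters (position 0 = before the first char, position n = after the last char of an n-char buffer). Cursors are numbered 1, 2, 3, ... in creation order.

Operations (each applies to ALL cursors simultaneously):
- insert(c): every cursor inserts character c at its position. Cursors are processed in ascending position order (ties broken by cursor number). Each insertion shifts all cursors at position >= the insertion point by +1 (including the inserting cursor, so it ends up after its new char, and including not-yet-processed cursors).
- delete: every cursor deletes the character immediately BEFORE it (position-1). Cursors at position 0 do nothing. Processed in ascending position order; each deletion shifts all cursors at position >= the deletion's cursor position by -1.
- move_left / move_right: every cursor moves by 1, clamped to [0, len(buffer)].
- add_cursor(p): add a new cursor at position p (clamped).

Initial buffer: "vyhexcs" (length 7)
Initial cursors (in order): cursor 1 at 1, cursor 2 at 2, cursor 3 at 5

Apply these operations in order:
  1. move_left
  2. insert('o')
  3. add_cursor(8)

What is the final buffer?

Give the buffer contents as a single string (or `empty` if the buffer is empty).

After op 1 (move_left): buffer="vyhexcs" (len 7), cursors c1@0 c2@1 c3@4, authorship .......
After op 2 (insert('o')): buffer="ovoyheoxcs" (len 10), cursors c1@1 c2@3 c3@7, authorship 1.2...3...
After op 3 (add_cursor(8)): buffer="ovoyheoxcs" (len 10), cursors c1@1 c2@3 c3@7 c4@8, authorship 1.2...3...

Answer: ovoyheoxcs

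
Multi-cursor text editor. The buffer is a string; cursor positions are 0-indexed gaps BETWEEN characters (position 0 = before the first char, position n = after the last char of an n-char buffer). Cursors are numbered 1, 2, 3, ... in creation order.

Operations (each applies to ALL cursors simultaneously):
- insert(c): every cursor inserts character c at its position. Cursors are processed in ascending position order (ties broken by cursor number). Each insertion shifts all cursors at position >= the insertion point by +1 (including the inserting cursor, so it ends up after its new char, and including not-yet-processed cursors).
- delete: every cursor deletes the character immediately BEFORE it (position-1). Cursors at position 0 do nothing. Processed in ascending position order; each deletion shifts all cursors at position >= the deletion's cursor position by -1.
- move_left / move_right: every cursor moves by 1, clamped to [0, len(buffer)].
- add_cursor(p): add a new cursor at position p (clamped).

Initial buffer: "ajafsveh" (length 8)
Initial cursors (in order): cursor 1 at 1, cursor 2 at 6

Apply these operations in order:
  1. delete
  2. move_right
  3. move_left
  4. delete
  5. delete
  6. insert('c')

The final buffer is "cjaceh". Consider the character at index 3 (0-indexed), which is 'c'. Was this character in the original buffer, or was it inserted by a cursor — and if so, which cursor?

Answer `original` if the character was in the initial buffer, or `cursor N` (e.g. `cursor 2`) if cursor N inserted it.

After op 1 (delete): buffer="jafseh" (len 6), cursors c1@0 c2@4, authorship ......
After op 2 (move_right): buffer="jafseh" (len 6), cursors c1@1 c2@5, authorship ......
After op 3 (move_left): buffer="jafseh" (len 6), cursors c1@0 c2@4, authorship ......
After op 4 (delete): buffer="jafeh" (len 5), cursors c1@0 c2@3, authorship .....
After op 5 (delete): buffer="jaeh" (len 4), cursors c1@0 c2@2, authorship ....
After op 6 (insert('c')): buffer="cjaceh" (len 6), cursors c1@1 c2@4, authorship 1..2..
Authorship (.=original, N=cursor N): 1 . . 2 . .
Index 3: author = 2

Answer: cursor 2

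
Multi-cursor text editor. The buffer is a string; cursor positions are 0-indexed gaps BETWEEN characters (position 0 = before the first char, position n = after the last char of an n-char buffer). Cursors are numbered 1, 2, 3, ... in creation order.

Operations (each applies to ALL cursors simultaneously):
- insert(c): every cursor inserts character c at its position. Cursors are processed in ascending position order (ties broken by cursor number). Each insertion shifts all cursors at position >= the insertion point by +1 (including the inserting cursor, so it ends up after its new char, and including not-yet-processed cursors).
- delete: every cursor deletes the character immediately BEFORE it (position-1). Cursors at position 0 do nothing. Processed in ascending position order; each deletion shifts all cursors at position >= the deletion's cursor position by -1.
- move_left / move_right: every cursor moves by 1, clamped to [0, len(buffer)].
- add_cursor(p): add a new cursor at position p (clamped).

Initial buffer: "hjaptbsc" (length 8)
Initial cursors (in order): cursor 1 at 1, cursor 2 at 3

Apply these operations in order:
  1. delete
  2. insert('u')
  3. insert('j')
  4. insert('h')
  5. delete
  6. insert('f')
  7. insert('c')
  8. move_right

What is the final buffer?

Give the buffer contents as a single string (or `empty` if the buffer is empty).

Answer: ujfcjujfcptbsc

Derivation:
After op 1 (delete): buffer="jptbsc" (len 6), cursors c1@0 c2@1, authorship ......
After op 2 (insert('u')): buffer="ujuptbsc" (len 8), cursors c1@1 c2@3, authorship 1.2.....
After op 3 (insert('j')): buffer="ujjujptbsc" (len 10), cursors c1@2 c2@5, authorship 11.22.....
After op 4 (insert('h')): buffer="ujhjujhptbsc" (len 12), cursors c1@3 c2@7, authorship 111.222.....
After op 5 (delete): buffer="ujjujptbsc" (len 10), cursors c1@2 c2@5, authorship 11.22.....
After op 6 (insert('f')): buffer="ujfjujfptbsc" (len 12), cursors c1@3 c2@7, authorship 111.222.....
After op 7 (insert('c')): buffer="ujfcjujfcptbsc" (len 14), cursors c1@4 c2@9, authorship 1111.2222.....
After op 8 (move_right): buffer="ujfcjujfcptbsc" (len 14), cursors c1@5 c2@10, authorship 1111.2222.....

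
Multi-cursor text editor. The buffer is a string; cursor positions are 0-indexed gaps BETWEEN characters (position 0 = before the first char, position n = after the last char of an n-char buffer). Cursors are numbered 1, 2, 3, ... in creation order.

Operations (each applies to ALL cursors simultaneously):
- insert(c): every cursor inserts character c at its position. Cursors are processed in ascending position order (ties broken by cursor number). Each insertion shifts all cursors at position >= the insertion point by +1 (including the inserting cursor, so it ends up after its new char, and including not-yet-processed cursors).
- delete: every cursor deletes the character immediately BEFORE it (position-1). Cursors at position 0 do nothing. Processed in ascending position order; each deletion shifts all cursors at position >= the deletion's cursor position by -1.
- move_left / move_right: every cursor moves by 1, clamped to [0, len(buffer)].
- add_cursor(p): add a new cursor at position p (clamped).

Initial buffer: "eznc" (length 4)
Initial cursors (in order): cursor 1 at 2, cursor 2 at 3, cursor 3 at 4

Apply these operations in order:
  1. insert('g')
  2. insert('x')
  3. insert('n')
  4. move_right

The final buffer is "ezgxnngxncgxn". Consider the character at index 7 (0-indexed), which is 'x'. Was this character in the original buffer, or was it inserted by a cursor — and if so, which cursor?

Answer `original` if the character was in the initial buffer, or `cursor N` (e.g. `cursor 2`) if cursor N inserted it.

Answer: cursor 2

Derivation:
After op 1 (insert('g')): buffer="ezgngcg" (len 7), cursors c1@3 c2@5 c3@7, authorship ..1.2.3
After op 2 (insert('x')): buffer="ezgxngxcgx" (len 10), cursors c1@4 c2@7 c3@10, authorship ..11.22.33
After op 3 (insert('n')): buffer="ezgxnngxncgxn" (len 13), cursors c1@5 c2@9 c3@13, authorship ..111.222.333
After op 4 (move_right): buffer="ezgxnngxncgxn" (len 13), cursors c1@6 c2@10 c3@13, authorship ..111.222.333
Authorship (.=original, N=cursor N): . . 1 1 1 . 2 2 2 . 3 3 3
Index 7: author = 2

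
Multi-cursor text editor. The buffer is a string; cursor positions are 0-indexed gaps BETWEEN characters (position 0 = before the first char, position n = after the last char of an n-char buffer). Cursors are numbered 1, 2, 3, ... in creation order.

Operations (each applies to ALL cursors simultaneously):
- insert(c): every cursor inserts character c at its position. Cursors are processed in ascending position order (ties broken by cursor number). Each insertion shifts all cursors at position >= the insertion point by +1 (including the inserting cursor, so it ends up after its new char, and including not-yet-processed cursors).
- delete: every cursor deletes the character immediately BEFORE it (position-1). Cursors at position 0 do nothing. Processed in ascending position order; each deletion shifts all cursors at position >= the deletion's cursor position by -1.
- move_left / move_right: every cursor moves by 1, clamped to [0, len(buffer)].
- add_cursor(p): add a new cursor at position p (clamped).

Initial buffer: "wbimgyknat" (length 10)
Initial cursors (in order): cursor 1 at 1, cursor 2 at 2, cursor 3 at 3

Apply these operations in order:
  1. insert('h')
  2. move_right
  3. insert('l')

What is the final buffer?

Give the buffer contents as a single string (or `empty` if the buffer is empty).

Answer: whblhilhmlgyknat

Derivation:
After op 1 (insert('h')): buffer="whbhihmgyknat" (len 13), cursors c1@2 c2@4 c3@6, authorship .1.2.3.......
After op 2 (move_right): buffer="whbhihmgyknat" (len 13), cursors c1@3 c2@5 c3@7, authorship .1.2.3.......
After op 3 (insert('l')): buffer="whblhilhmlgyknat" (len 16), cursors c1@4 c2@7 c3@10, authorship .1.12.23.3......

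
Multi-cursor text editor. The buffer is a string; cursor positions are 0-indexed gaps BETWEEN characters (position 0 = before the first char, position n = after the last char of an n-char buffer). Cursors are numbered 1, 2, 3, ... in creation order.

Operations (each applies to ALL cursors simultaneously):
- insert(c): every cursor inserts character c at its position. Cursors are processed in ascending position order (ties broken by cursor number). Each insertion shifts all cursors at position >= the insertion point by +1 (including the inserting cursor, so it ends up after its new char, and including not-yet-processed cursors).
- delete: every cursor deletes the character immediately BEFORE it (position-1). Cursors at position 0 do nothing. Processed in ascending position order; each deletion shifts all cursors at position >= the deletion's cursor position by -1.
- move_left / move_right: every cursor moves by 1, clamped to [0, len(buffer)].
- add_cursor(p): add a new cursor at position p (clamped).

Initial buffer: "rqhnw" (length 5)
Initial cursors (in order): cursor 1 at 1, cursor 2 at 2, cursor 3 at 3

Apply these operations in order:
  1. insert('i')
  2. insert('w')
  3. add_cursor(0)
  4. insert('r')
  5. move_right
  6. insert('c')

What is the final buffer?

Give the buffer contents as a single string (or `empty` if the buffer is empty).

Answer: rrciwrqciwrhciwrncw

Derivation:
After op 1 (insert('i')): buffer="riqihinw" (len 8), cursors c1@2 c2@4 c3@6, authorship .1.2.3..
After op 2 (insert('w')): buffer="riwqiwhiwnw" (len 11), cursors c1@3 c2@6 c3@9, authorship .11.22.33..
After op 3 (add_cursor(0)): buffer="riwqiwhiwnw" (len 11), cursors c4@0 c1@3 c2@6 c3@9, authorship .11.22.33..
After op 4 (insert('r')): buffer="rriwrqiwrhiwrnw" (len 15), cursors c4@1 c1@5 c2@9 c3@13, authorship 4.111.222.333..
After op 5 (move_right): buffer="rriwrqiwrhiwrnw" (len 15), cursors c4@2 c1@6 c2@10 c3@14, authorship 4.111.222.333..
After op 6 (insert('c')): buffer="rrciwrqciwrhciwrncw" (len 19), cursors c4@3 c1@8 c2@13 c3@18, authorship 4.4111.1222.2333.3.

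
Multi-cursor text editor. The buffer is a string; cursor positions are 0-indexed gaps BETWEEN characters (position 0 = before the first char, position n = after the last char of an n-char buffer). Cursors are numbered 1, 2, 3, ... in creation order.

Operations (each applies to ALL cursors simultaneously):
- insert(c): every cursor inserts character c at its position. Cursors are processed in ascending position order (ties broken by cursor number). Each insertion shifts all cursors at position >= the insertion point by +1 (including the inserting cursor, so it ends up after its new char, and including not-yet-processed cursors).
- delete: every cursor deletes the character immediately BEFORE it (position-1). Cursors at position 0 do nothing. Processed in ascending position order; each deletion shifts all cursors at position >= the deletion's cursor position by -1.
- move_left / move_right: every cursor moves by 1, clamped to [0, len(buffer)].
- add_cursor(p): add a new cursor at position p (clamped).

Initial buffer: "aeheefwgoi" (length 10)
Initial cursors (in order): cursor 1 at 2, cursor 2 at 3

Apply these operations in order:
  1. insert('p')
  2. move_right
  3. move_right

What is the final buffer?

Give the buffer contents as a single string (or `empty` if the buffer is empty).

Answer: aephpeefwgoi

Derivation:
After op 1 (insert('p')): buffer="aephpeefwgoi" (len 12), cursors c1@3 c2@5, authorship ..1.2.......
After op 2 (move_right): buffer="aephpeefwgoi" (len 12), cursors c1@4 c2@6, authorship ..1.2.......
After op 3 (move_right): buffer="aephpeefwgoi" (len 12), cursors c1@5 c2@7, authorship ..1.2.......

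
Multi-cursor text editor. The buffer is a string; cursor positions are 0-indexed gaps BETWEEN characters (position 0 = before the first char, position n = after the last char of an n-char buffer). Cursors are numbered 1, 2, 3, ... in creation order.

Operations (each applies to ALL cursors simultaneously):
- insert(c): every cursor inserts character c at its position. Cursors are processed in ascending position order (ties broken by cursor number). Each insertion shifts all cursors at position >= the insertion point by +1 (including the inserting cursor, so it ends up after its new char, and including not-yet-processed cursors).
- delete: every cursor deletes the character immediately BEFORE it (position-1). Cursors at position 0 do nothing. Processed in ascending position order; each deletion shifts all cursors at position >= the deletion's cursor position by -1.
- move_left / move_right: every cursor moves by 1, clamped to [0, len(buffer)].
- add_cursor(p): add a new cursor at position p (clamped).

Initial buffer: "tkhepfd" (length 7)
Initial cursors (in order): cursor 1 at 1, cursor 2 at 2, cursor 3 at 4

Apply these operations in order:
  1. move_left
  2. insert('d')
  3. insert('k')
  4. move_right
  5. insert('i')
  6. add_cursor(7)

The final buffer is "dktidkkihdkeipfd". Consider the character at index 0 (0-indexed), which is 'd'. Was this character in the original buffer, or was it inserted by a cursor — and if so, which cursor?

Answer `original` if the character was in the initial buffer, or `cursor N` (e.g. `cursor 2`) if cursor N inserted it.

Answer: cursor 1

Derivation:
After op 1 (move_left): buffer="tkhepfd" (len 7), cursors c1@0 c2@1 c3@3, authorship .......
After op 2 (insert('d')): buffer="dtdkhdepfd" (len 10), cursors c1@1 c2@3 c3@6, authorship 1.2..3....
After op 3 (insert('k')): buffer="dktdkkhdkepfd" (len 13), cursors c1@2 c2@5 c3@9, authorship 11.22..33....
After op 4 (move_right): buffer="dktdkkhdkepfd" (len 13), cursors c1@3 c2@6 c3@10, authorship 11.22..33....
After op 5 (insert('i')): buffer="dktidkkihdkeipfd" (len 16), cursors c1@4 c2@8 c3@13, authorship 11.122.2.33.3...
After op 6 (add_cursor(7)): buffer="dktidkkihdkeipfd" (len 16), cursors c1@4 c4@7 c2@8 c3@13, authorship 11.122.2.33.3...
Authorship (.=original, N=cursor N): 1 1 . 1 2 2 . 2 . 3 3 . 3 . . .
Index 0: author = 1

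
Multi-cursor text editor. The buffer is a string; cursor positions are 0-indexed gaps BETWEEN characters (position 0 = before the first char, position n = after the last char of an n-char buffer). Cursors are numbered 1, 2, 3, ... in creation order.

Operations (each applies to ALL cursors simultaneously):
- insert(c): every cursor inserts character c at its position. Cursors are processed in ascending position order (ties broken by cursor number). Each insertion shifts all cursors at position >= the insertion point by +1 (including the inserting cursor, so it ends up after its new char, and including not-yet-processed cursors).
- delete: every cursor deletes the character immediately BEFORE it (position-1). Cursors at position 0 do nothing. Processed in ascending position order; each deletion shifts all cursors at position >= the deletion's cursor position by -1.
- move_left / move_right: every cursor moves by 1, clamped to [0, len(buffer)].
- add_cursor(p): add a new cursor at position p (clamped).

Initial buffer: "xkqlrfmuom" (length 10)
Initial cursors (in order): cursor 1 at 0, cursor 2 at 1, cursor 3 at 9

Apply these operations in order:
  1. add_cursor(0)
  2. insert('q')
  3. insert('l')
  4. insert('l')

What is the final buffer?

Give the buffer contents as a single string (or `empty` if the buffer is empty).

After op 1 (add_cursor(0)): buffer="xkqlrfmuom" (len 10), cursors c1@0 c4@0 c2@1 c3@9, authorship ..........
After op 2 (insert('q')): buffer="qqxqkqlrfmuoqm" (len 14), cursors c1@2 c4@2 c2@4 c3@13, authorship 14.2........3.
After op 3 (insert('l')): buffer="qqllxqlkqlrfmuoqlm" (len 18), cursors c1@4 c4@4 c2@7 c3@17, authorship 1414.22........33.
After op 4 (insert('l')): buffer="qqllllxqllkqlrfmuoqllm" (len 22), cursors c1@6 c4@6 c2@10 c3@21, authorship 141414.222........333.

Answer: qqllllxqllkqlrfmuoqllm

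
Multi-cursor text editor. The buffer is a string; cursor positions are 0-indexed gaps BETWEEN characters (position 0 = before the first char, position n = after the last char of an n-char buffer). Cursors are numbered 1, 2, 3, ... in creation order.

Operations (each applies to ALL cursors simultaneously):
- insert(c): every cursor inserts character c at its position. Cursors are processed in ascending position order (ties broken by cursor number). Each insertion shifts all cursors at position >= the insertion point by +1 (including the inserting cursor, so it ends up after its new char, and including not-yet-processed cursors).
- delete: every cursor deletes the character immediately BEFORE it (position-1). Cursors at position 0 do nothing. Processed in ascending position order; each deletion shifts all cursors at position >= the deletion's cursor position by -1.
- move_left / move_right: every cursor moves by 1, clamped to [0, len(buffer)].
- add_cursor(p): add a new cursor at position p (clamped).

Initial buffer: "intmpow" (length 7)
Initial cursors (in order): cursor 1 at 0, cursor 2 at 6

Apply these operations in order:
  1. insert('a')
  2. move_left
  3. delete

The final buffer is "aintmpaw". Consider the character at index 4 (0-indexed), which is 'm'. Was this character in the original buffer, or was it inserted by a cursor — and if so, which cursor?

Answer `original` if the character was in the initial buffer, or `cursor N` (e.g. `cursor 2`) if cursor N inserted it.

After op 1 (insert('a')): buffer="aintmpoaw" (len 9), cursors c1@1 c2@8, authorship 1......2.
After op 2 (move_left): buffer="aintmpoaw" (len 9), cursors c1@0 c2@7, authorship 1......2.
After op 3 (delete): buffer="aintmpaw" (len 8), cursors c1@0 c2@6, authorship 1.....2.
Authorship (.=original, N=cursor N): 1 . . . . . 2 .
Index 4: author = original

Answer: original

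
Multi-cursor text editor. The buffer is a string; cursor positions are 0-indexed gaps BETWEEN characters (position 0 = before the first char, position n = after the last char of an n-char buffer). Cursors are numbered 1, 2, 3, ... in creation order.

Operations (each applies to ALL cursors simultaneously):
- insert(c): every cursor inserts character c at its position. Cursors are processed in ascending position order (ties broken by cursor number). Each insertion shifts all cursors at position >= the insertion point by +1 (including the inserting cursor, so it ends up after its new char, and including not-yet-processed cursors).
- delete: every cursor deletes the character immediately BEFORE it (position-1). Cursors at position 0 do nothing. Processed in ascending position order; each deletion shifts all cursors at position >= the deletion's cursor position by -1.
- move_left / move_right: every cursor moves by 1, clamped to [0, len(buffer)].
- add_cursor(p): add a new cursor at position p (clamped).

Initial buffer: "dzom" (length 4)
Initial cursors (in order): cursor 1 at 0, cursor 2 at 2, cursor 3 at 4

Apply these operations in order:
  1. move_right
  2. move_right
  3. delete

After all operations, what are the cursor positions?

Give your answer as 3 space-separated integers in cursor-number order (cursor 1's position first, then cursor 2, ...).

After op 1 (move_right): buffer="dzom" (len 4), cursors c1@1 c2@3 c3@4, authorship ....
After op 2 (move_right): buffer="dzom" (len 4), cursors c1@2 c2@4 c3@4, authorship ....
After op 3 (delete): buffer="d" (len 1), cursors c1@1 c2@1 c3@1, authorship .

Answer: 1 1 1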